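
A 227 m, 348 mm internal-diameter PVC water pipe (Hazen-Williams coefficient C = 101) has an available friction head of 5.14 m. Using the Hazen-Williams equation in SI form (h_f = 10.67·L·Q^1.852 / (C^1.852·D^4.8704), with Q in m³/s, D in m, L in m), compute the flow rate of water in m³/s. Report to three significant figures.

Rearranging: Q = [h_f·C^1.852·D^4.8704 / (10.67·L)]^(1/1.852)
Q = [5.14·101^1.852·0.348^4.8704 / (10.67·227)]^0.540 = 0.2266 m³/s

Q ≈ 0.227 m³/s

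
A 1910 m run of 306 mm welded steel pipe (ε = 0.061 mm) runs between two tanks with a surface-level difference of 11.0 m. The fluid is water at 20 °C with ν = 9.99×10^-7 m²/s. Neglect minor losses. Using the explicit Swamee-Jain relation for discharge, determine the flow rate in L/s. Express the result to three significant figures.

Q ≈ 110 L/s

Swamee-Jain (Type II): Q = -0.965·√(gD⁵h_f/L)·ln[ε/(3.7D) + √(3.17ν²L/(gD³h_f))]
√(gD⁵h_f/L) = √(9.81·0.306⁵·11.0/1910) = 0.01231
ε/(3.7D) = 5.39×10^-5; √(3.17ν²L/(gD³h_f)) = 4.42×10^-5
Q = -0.965·0.01231·ln(9.809×10^-5) = 0.1097 m³/s
Check: V = 1.49 m/s, Re = 4.57×10^5, f = 0.01563, h_f = 11.1 m ≈ 11.0 m ✓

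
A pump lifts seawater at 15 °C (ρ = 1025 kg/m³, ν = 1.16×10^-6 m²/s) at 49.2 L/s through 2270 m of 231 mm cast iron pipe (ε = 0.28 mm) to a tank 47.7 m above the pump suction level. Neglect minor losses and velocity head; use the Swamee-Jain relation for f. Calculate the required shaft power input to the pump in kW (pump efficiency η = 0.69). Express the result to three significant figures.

V = 4Q/(πD²) = 1.174 m/s; Re = 2.34×10^5; ε/D = 0.00121; f = 0.02182
h_f = f(L/D)V²/2g = 15.06 m
Total head H = z + h_f = 47.7 + 15.06 = 62.76 m
P_hyd = ρgQH = 1025·9.81·0.0492·62.76 = 31.05 kW
P_shaft = P_hyd/η = 31.05/0.69 = 45.00 kW

P_shaft ≈ 45.0 kW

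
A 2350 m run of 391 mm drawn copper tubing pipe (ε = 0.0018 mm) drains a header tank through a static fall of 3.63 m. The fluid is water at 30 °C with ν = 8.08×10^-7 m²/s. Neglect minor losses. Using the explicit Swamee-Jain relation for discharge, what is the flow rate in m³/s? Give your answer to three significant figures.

Swamee-Jain (Type II): Q = -0.965·√(gD⁵h_f/L)·ln[ε/(3.7D) + √(3.17ν²L/(gD³h_f))]
√(gD⁵h_f/L) = √(9.81·0.391⁵·3.63/2350) = 0.01177
ε/(3.7D) = 1.24×10^-6; √(3.17ν²L/(gD³h_f)) = 4.78×10^-5
Q = -0.965·0.01177·ln(4.904×10^-5) = 0.1127 m³/s
Check: V = 0.938 m/s, Re = 4.54×10^5, f = 0.01339, h_f = 3.61 m ≈ 3.63 m ✓

Q ≈ 0.113 m³/s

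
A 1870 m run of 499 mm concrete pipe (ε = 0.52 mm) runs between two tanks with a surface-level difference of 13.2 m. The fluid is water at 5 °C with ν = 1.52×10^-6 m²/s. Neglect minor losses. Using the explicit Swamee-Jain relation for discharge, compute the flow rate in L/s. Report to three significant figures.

Q ≈ 361 L/s

Swamee-Jain (Type II): Q = -0.965·√(gD⁵h_f/L)·ln[ε/(3.7D) + √(3.17ν²L/(gD³h_f))]
√(gD⁵h_f/L) = √(9.81·0.499⁵·13.2/1870) = 0.04629
ε/(3.7D) = 2.82×10^-4; √(3.17ν²L/(gD³h_f)) = 2.92×10^-5
Q = -0.965·0.04629·ln(3.108×10^-4) = 0.3607 m³/s
Check: V = 1.84 m/s, Re = 6.06×10^5, f = 0.02043, h_f = 13.3 m ≈ 13.2 m ✓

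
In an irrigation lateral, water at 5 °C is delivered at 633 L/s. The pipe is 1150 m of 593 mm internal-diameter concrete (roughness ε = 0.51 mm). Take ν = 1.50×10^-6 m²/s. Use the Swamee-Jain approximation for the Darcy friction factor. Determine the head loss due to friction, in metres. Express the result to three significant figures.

V = 4Q/(πD²) = 4·0.633/(π·0.593²) = 2.292 m/s
Re = VD/ν = 2.292·0.593/1.50×10^-6 = 9.06×10^5 → turbulent
ε/D = 0.51/593 = 8.60×10^-4
Swamee-Jain: f = 0.01940
h_f = f(L/D)V²/(2g) = 0.01940·(1150/0.593)·2.292²/(2·9.81) = 10.08 m

h_f ≈ 10.1 m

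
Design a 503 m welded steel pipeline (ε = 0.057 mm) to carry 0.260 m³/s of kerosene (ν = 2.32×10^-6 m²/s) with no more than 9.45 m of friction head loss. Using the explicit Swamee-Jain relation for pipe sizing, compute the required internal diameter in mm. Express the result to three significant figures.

D ≈ 345 mm

Swamee-Jain (Type III): D = 0.66·[ε^1.25·(LQ²/(gh_f))^4.75 + ν·Q^9.4·(L/(gh_f))^5.2]^0.04
LQ²/(gh_f) = 0.3668; L/(gh_f) = 5.426
Term 1 = ε^1.25·(…)^4.75 = 4.22×10^-8; Term 2 = ν·Q^9.4·(…)^5.2 = 4.85×10^-8
D = 0.66·(4.22×10^-8 + 4.85×10^-8)^0.04 = 0.3450 m = 345 mm
Check: V = 2.78 m/s, Re = 4.14×10^5, f = 0.01546, h_f = 8.88 m ≈ 9.45 m ✓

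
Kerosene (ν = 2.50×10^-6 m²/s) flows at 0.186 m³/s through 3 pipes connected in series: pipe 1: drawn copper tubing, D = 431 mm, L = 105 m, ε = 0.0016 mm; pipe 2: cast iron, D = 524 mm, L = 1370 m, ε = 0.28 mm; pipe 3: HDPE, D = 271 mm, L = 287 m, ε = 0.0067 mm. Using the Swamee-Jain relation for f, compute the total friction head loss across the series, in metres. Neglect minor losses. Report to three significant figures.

H ≈ 10.2 m

Pipe 1: V = 1.275 m/s, Re = 2.20×10^5, ε/D = 3.71×10^-6, f = 0.01529, h_1 = f(L/D)V²/2g = 0.3085 m
Pipe 2: V = 0.8625 m/s, Re = 1.81×10^5, ε/D = 5.34×10^-4, f = 0.01929, h_2 = f(L/D)V²/2g = 1.912 m
Pipe 3: V = 3.225 m/s, Re = 3.50×10^5, ε/D = 2.47×10^-5, f = 0.01428, h_3 = f(L/D)V²/2g = 8.017 m
Series → Q common, losses add: H = Σh = 10.24 m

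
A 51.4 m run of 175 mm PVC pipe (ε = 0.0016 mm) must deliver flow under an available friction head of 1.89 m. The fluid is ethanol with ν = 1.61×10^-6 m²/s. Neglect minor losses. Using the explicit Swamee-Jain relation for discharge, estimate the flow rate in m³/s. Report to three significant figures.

Swamee-Jain (Type II): Q = -0.965·√(gD⁵h_f/L)·ln[ε/(3.7D) + √(3.17ν²L/(gD³h_f))]
√(gD⁵h_f/L) = √(9.81·0.175⁵·1.89/51.4) = 0.007694
ε/(3.7D) = 2.47×10^-6; √(3.17ν²L/(gD³h_f)) = 6.52×10^-5
Q = -0.965·0.007694·ln(6.767×10^-5) = 0.07129 m³/s
Check: V = 2.96 m/s, Re = 3.22×10^5, f = 0.01430, h_f = 1.88 m ≈ 1.89 m ✓

Q ≈ 0.0713 m³/s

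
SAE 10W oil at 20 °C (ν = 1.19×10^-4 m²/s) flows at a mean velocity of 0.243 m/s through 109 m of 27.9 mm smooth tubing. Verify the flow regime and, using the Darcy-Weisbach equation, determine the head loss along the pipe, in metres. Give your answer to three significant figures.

h_f ≈ 13.2 m

Re = VD/ν = 0.243·0.02790/1.19×10^-4 = 57.0 → laminar (Re < 2300)
f = 64/Re = 1.123
h_f = f(L/D)V²/(2g) = 1.123·(109/0.02790)·0.243²/(2·9.81) = 13.21 m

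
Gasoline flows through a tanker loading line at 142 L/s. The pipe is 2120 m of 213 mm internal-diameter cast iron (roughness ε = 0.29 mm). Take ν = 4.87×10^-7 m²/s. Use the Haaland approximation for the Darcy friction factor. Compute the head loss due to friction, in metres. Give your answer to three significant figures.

V = 4Q/(πD²) = 4·0.142/(π·0.213²) = 3.985 m/s
Re = VD/ν = 3.985·0.213/4.87×10^-7 = 1.74×10^6 → turbulent
ε/D = 0.29/213 = 0.00136
Haaland: f = 0.02136
h_f = f(L/D)V²/(2g) = 0.02136·(2120/0.213)·3.985²/(2·9.81) = 172.1 m

h_f ≈ 172 m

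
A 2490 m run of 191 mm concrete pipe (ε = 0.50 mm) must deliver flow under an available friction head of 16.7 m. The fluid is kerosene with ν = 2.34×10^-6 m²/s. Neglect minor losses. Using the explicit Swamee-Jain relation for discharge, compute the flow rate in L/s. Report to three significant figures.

Q ≈ 27.7 L/s

Swamee-Jain (Type II): Q = -0.965·√(gD⁵h_f/L)·ln[ε/(3.7D) + √(3.17ν²L/(gD³h_f))]
√(gD⁵h_f/L) = √(9.81·0.191⁵·16.7/2490) = 0.004090
ε/(3.7D) = 7.08×10^-4; √(3.17ν²L/(gD³h_f)) = 1.95×10^-4
Q = -0.965·0.004090·ln(9.021×10^-4) = 0.02767 m³/s
Check: V = 0.966 m/s, Re = 7.88×10^4, f = 0.02722, h_f = 16.9 m ≈ 16.7 m ✓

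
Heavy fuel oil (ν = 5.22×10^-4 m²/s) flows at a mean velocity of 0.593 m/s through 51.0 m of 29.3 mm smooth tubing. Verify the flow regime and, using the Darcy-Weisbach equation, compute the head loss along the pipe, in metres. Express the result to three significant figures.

Re = VD/ν = 0.593·0.02930/5.22×10^-4 = 33.3 → laminar (Re < 2300)
f = 64/Re = 1.923
h_f = f(L/D)V²/(2g) = 1.923·(51.0/0.02930)·0.593²/(2·9.81) = 59.98 m

h_f ≈ 60.0 m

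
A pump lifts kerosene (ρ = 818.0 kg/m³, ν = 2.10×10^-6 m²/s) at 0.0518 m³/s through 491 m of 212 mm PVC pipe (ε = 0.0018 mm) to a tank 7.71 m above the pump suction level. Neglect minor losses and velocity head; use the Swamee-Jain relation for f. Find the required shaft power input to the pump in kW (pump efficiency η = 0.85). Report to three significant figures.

P_shaft ≈ 5.83 kW

V = 4Q/(πD²) = 1.467 m/s; Re = 1.48×10^5; ε/D = 8.49×10^-6; f = 0.01655
h_f = f(L/D)V²/2g = 4.206 m
Total head H = z + h_f = 7.71 + 4.206 = 11.92 m
P_hyd = ρgQH = 818.0·9.81·0.0518·11.92 = 4.953 kW
P_shaft = P_hyd/η = 4.953/0.85 = 5.827 kW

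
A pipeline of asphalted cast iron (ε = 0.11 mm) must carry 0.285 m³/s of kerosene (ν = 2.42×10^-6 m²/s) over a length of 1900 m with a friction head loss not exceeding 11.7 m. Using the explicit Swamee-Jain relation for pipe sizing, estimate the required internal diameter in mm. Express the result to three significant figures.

Swamee-Jain (Type III): D = 0.66·[ε^1.25·(LQ²/(gh_f))^4.75 + ν·Q^9.4·(L/(gh_f))^5.2]^0.04
LQ²/(gh_f) = 1.345; L/(gh_f) = 16.55
Term 1 = ε^1.25·(…)^4.75 = 4.60×10^-5; Term 2 = ν·Q^9.4·(…)^5.2 = 3.96×10^-5
D = 0.66·(4.60×10^-5 + 3.96×10^-5)^0.04 = 0.4538 m = 454 mm
Check: V = 1.76 m/s, Re = 3.30×10^5, f = 0.01648, h_f = 10.9 m ≈ 11.7 m ✓

D ≈ 454 mm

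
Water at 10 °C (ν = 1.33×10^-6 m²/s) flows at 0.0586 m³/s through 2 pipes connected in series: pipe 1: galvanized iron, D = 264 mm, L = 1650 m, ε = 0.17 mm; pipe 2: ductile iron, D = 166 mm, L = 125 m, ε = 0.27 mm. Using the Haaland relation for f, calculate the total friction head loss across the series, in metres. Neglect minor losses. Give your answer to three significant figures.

H ≈ 13.4 m

Pipe 1: V = 1.071 m/s, Re = 2.12×10^5, ε/D = 6.44×10^-4, f = 0.01927, h_1 = f(L/D)V²/2g = 7.037 m
Pipe 2: V = 2.708 m/s, Re = 3.38×10^5, ε/D = 0.00163, f = 0.02277, h_2 = f(L/D)V²/2g = 6.408 m
Series → Q common, losses add: H = Σh = 13.44 m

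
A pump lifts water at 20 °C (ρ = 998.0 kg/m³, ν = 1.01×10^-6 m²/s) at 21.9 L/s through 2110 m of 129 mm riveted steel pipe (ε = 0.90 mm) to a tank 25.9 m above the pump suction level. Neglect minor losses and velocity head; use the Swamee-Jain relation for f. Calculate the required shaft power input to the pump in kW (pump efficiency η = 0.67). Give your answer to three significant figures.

V = 4Q/(πD²) = 1.676 m/s; Re = 2.14×10^5; ε/D = 0.00698; f = 0.03419
h_f = f(L/D)V²/2g = 80.04 m
Total head H = z + h_f = 25.9 + 80.04 = 105.9 m
P_hyd = ρgQH = 998.0·9.81·0.0219·105.9 = 22.71 kW
P_shaft = P_hyd/η = 22.71/0.67 = 33.90 kW

P_shaft ≈ 33.9 kW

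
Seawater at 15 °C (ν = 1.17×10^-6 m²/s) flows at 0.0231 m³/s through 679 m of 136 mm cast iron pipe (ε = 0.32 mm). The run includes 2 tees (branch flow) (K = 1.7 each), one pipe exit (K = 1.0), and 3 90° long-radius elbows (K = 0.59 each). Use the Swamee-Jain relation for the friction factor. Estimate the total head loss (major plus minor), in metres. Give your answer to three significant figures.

H_L ≈ 17.2 m

V = 4Q/(πD²) = 1.590 m/s; V²/2g = 0.1289 m
Re = 1.85×10^5, ε/D = 0.00235 → f = 0.02551 (Swamee-Jain)
Major: h_f = f(L/D)·V²/2g = 0.02551·4993·0.1289 = 16.41 m
Minor: ΣK = 6.17; h_m = ΣK·V²/2g = 0.7952 m
Total H_L = 16.41 + 0.7952 = 17.21 m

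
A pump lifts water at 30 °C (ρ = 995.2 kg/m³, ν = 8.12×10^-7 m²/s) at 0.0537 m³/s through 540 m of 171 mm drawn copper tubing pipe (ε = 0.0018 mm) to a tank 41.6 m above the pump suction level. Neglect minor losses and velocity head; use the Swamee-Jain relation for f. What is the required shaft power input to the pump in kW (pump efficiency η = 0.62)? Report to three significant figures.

P_shaft ≈ 45.1 kW

V = 4Q/(πD²) = 2.338 m/s; Re = 4.92×10^5; ε/D = 1.05×10^-5; f = 0.01329
h_f = f(L/D)V²/2g = 11.70 m
Total head H = z + h_f = 41.6 + 11.70 = 53.30 m
P_hyd = ρgQH = 995.2·9.81·0.0537·53.30 = 27.94 kW
P_shaft = P_hyd/η = 27.94/0.62 = 45.07 kW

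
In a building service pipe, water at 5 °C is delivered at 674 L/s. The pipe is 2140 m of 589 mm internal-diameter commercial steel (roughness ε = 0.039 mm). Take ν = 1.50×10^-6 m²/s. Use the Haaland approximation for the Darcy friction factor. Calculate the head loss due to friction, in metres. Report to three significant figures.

V = 4Q/(πD²) = 4·0.674/(π·0.589²) = 2.474 m/s
Re = VD/ν = 2.474·0.589/1.50×10^-6 = 9.71×10^5 → turbulent
ε/D = 0.039/589 = 6.62×10^-5
Haaland: f = 0.01284
h_f = f(L/D)V²/(2g) = 0.01284·(2140/0.589)·2.474²/(2·9.81) = 14.54 m

h_f ≈ 14.5 m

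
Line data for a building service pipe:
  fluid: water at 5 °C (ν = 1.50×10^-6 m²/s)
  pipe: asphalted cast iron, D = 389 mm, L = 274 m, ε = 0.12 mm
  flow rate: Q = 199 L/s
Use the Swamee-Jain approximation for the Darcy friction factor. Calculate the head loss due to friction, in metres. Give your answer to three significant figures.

V = 4Q/(πD²) = 4·0.199/(π·0.389²) = 1.674 m/s
Re = VD/ν = 1.674·0.389/1.50×10^-6 = 4.34×10^5 → turbulent
ε/D = 0.12/389 = 3.08×10^-4
Swamee-Jain: f = 0.01661
h_f = f(L/D)V²/(2g) = 0.01661·(274/0.389)·1.674²/(2·9.81) = 1.671 m

h_f ≈ 1.67 m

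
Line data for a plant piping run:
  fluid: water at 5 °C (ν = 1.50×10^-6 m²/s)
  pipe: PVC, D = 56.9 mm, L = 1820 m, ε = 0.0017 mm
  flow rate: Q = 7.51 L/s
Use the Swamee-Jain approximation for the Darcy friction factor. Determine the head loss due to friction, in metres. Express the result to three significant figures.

h_f ≈ 251 m

V = 4Q/(πD²) = 4·0.00751/(π·0.0569²) = 2.953 m/s
Re = VD/ν = 2.953·0.0569/1.50×10^-6 = 1.12×10^5 → turbulent
ε/D = 0.0017/56.9 = 2.99×10^-5
Swamee-Jain: f = 0.01764
h_f = f(L/D)V²/(2g) = 0.01764·(1820/0.0569)·2.953²/(2·9.81) = 250.8 m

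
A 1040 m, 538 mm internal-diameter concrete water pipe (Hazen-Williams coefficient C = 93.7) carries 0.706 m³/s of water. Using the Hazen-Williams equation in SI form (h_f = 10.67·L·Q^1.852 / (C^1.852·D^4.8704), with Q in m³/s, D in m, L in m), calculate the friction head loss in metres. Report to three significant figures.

h_f ≈ 26.6 m

h_f = 10.67·1040·0.706^1.852 / (93.7^1.852·0.538^4.8704) = 26.59 m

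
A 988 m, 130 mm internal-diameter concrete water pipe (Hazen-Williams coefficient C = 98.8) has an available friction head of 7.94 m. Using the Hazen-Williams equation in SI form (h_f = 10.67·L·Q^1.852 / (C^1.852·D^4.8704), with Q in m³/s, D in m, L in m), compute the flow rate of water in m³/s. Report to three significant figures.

Rearranging: Q = [h_f·C^1.852·D^4.8704 / (10.67·L)]^(1/1.852)
Q = [7.94·98.8^1.852·0.130^4.8704 / (10.67·988)]^0.540 = 0.009512 m³/s

Q ≈ 0.00951 m³/s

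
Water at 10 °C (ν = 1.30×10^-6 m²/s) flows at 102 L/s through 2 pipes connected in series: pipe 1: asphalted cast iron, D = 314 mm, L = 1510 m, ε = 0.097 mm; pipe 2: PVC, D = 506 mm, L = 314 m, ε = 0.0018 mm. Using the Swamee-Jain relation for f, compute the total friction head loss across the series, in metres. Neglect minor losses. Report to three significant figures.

H ≈ 7.37 m

Pipe 1: V = 1.317 m/s, Re = 3.18×10^5, ε/D = 3.09×10^-4, f = 0.01703, h_1 = f(L/D)V²/2g = 7.243 m
Pipe 2: V = 0.5072 m/s, Re = 1.97×10^5, ε/D = 3.56×10^-6, f = 0.01560, h_2 = f(L/D)V²/2g = 0.1270 m
Series → Q common, losses add: H = Σh = 7.370 m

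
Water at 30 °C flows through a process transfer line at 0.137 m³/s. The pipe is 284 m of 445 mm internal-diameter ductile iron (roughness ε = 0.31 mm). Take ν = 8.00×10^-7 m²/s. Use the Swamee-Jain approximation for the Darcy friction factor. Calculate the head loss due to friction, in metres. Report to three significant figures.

V = 4Q/(πD²) = 4·0.137/(π·0.445²) = 0.8809 m/s
Re = VD/ν = 0.8809·0.445/8.00×10^-7 = 4.90×10^5 → turbulent
ε/D = 0.31/445 = 6.97×10^-4
Swamee-Jain: f = 0.01892
h_f = f(L/D)V²/(2g) = 0.01892·(284/0.445)·0.8809²/(2·9.81) = 0.4775 m

h_f ≈ 0.478 m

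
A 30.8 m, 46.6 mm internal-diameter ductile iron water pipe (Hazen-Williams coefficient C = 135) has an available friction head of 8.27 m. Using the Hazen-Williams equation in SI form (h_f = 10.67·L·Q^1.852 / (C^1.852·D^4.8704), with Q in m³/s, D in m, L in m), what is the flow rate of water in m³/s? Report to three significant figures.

Q ≈ 0.00582 m³/s

Rearranging: Q = [h_f·C^1.852·D^4.8704 / (10.67·L)]^(1/1.852)
Q = [8.27·135^1.852·0.0466^4.8704 / (10.67·30.8)]^0.540 = 0.005820 m³/s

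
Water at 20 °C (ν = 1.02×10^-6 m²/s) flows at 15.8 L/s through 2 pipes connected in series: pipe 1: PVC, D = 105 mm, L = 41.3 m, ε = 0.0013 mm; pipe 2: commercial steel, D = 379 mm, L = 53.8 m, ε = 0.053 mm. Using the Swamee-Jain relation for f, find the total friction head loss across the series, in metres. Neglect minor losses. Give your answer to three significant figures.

Pipe 1: V = 1.825 m/s, Re = 1.88×10^5, ε/D = 1.24×10^-5, f = 0.01583, h_1 = f(L/D)V²/2g = 1.057 m
Pipe 2: V = 0.1401 m/s, Re = 5.20×10^4, ε/D = 1.40×10^-4, f = 0.02115, h_2 = f(L/D)V²/2g = 0.003001 m
Series → Q common, losses add: H = Σh = 1.060 m

H ≈ 1.06 m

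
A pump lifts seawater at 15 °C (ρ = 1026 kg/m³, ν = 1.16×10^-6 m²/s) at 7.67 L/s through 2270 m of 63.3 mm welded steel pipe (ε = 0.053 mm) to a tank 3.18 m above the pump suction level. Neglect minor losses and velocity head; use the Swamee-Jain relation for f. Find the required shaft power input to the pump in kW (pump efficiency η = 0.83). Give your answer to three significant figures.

P_shaft ≈ 21.7 kW

V = 4Q/(πD²) = 2.437 m/s; Re = 1.33×10^5; ε/D = 8.37×10^-4; f = 0.02118
h_f = f(L/D)V²/2g = 230.0 m
Total head H = z + h_f = 3.18 + 230.0 = 233.1 m
P_hyd = ρgQH = 1026·9.81·0.00767·233.1 = 18.00 kW
P_shaft = P_hyd/η = 18.00/0.83 = 21.68 kW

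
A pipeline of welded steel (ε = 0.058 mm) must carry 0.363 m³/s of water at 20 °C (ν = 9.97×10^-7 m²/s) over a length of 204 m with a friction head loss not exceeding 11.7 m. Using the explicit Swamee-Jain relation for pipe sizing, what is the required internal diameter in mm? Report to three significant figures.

D ≈ 311 mm

Swamee-Jain (Type III): D = 0.66·[ε^1.25·(LQ²/(gh_f))^4.75 + ν·Q^9.4·(L/(gh_f))^5.2]^0.04
LQ²/(gh_f) = 0.2342; L/(gh_f) = 1.777
Term 1 = ε^1.25·(…)^4.75 = 5.13×10^-9; Term 2 = ν·Q^9.4·(…)^5.2 = 1.45×10^-9
D = 0.66·(5.13×10^-9 + 1.45×10^-9)^0.04 = 0.3106 m = 311 mm
Check: V = 4.79 m/s, Re = 1.49×10^6, f = 0.01432, h_f = 11.0 m ≈ 11.7 m ✓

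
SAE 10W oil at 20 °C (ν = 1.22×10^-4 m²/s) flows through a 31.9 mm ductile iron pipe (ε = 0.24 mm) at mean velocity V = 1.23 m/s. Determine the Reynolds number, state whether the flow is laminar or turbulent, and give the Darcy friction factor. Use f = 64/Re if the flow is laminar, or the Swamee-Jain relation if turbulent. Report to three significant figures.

Re ≈ 322; laminar; f = 64/Re ≈ 0.199

Re = VD/ν = 1.230·0.0319/1.22×10^-4 = 322
Re < 2300 → laminar → f = 64/Re = 0.1990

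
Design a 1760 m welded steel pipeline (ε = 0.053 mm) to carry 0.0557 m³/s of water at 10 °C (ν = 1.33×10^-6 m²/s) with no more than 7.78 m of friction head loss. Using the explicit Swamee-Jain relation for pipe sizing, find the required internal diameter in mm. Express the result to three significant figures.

Swamee-Jain (Type III): D = 0.66·[ε^1.25·(LQ²/(gh_f))^4.75 + ν·Q^9.4·(L/(gh_f))^5.2]^0.04
LQ²/(gh_f) = 0.07154; L/(gh_f) = 23.06
Term 1 = ε^1.25·(…)^4.75 = 1.64×10^-11; Term 2 = ν·Q^9.4·(…)^5.2 = 2.64×10^-11
D = 0.66·(1.64×10^-11 + 2.64×10^-11)^0.04 = 0.2540 m = 254 mm
Check: V = 1.10 m/s, Re = 2.10×10^5, f = 0.01708, h_f = 7.29 m ≈ 7.78 m ✓

D ≈ 254 mm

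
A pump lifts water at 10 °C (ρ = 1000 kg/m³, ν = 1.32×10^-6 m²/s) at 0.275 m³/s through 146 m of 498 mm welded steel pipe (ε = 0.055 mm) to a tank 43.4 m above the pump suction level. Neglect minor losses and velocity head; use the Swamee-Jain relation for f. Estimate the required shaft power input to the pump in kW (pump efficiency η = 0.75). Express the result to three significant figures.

V = 4Q/(πD²) = 1.412 m/s; Re = 5.33×10^5; ε/D = 1.10×10^-4; f = 0.01449
h_f = f(L/D)V²/2g = 0.4315 m
Total head H = z + h_f = 43.4 + 0.4315 = 43.83 m
P_hyd = ρgQH = 1000·9.81·0.275·43.83 = 118.2 kW
P_shaft = P_hyd/η = 118.2/0.75 = 157.7 kW

P_shaft ≈ 158 kW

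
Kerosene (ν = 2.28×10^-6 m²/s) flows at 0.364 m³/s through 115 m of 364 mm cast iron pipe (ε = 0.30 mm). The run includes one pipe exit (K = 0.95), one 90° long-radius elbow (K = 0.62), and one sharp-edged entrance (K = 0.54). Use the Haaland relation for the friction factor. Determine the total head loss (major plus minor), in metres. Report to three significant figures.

H_L ≈ 5.12 m

V = 4Q/(πD²) = 3.498 m/s; V²/2g = 0.6236 m
Re = 5.58×10^5, ε/D = 8.24×10^-4 → f = 0.01932 (Haaland)
Major: h_f = f(L/D)·V²/2g = 0.01932·315.9·0.6236 = 3.806 m
Minor: ΣK = 2.11; h_m = ΣK·V²/2g = 1.316 m
Total H_L = 3.806 + 1.316 = 5.122 m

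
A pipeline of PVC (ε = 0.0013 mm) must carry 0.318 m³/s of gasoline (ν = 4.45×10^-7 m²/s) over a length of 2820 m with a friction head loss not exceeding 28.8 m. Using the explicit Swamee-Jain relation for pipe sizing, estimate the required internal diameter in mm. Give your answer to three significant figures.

Swamee-Jain (Type III): D = 0.66·[ε^1.25·(LQ²/(gh_f))^4.75 + ν·Q^9.4·(L/(gh_f))^5.2]^0.04
LQ²/(gh_f) = 1.009; L/(gh_f) = 9.981
Term 1 = ε^1.25·(…)^4.75 = 4.59×10^-8; Term 2 = ν·Q^9.4·(…)^5.2 = 1.47×10^-6
D = 0.66·(4.59×10^-8 + 1.47×10^-6)^0.04 = 0.3862 m = 386 mm
Check: V = 2.72 m/s, Re = 2.36×10^6, f = 0.01024, h_f = 28.1 m ≈ 28.8 m ✓

D ≈ 386 mm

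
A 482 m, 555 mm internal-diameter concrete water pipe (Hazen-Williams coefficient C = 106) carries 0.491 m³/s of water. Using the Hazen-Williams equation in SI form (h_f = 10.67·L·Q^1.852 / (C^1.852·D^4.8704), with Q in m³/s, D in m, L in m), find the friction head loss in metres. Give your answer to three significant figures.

h_f = 10.67·482·0.491^1.852 / (106^1.852·0.555^4.8704) = 4.302 m

h_f ≈ 4.30 m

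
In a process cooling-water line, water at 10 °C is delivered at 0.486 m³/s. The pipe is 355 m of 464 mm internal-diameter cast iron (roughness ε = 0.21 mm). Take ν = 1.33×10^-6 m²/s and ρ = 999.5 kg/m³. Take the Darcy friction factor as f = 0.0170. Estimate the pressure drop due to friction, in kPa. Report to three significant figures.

Δp ≈ 53.7 kPa

V = 4Q/(πD²) = 4·0.486/(π·0.464²) = 2.874 m/s
h_f = f(L/D)V²/(2g) = 0.01700·(355/0.464)·2.874²/(2·9.81) = 5.476 m
Δp = ρg·h_f = 999.5·9.81·5.476 = 53.69 kPa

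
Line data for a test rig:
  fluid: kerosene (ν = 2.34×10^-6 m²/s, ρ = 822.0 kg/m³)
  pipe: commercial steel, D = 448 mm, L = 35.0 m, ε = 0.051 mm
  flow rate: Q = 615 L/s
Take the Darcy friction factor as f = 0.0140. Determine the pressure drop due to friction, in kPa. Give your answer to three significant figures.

V = 4Q/(πD²) = 4·0.615/(π·0.448²) = 3.901 m/s
h_f = f(L/D)V²/(2g) = 0.01400·(35.0/0.448)·3.901²/(2·9.81) = 0.8486 m
Δp = ρg·h_f = 822.0·9.81·0.8486 = 6.843 kPa

Δp ≈ 6.84 kPa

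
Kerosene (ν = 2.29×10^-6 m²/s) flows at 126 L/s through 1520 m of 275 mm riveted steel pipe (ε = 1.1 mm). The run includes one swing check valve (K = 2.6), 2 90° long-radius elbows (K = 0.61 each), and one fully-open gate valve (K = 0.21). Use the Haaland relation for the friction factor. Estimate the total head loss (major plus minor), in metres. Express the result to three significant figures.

H_L ≈ 37.5 m

V = 4Q/(πD²) = 2.121 m/s; V²/2g = 0.2294 m
Re = 2.55×10^5, ε/D = 0.00400 → f = 0.02887 (Haaland)
Major: h_f = f(L/D)·V²/2g = 0.02887·5527·0.2294 = 36.59 m
Minor: ΣK = 4.03; h_m = ΣK·V²/2g = 0.9244 m
Total H_L = 36.59 + 0.9244 = 37.52 m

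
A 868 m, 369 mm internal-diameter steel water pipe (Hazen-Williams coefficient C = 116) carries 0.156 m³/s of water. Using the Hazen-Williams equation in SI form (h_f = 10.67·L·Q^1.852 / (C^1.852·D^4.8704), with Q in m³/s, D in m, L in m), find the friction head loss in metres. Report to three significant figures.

h_f = 10.67·868·0.156^1.852 / (116^1.852·0.369^4.8704) = 5.724 m

h_f ≈ 5.72 m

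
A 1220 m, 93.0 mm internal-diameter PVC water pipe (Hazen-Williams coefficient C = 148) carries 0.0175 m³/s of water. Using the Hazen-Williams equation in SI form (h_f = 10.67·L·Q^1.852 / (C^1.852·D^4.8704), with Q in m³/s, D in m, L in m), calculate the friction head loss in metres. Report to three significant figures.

h_f ≈ 73.3 m

h_f = 10.67·1220·0.0175^1.852 / (148^1.852·0.0930^4.8704) = 73.32 m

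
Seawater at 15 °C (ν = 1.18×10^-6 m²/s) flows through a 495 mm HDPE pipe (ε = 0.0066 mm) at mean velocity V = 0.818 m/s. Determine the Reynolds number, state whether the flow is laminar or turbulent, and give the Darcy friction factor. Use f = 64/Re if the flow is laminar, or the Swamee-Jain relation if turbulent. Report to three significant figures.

Re = VD/ν = 0.8180·0.495/1.18×10^-6 = 3.43×10^5
Re > 4000 → turbulent; ε/D = 1.33×10^-5
Swamee-Jain: f = 0.01419

Re ≈ 3.43×10^5; turbulent; f ≈ 0.0142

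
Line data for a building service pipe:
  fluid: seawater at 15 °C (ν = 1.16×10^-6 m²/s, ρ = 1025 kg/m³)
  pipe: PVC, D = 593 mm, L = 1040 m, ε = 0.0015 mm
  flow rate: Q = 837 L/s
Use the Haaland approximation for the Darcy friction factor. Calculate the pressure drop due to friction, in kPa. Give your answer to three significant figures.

Δp ≈ 89.4 kPa

V = 4Q/(πD²) = 4·0.837/(π·0.593²) = 3.031 m/s
Re = VD/ν = 3.031·0.593/1.16×10^-6 = 1.55×10^6 → turbulent
ε/D = 0.0015/593 = 2.53×10^-6
Haaland: f = 0.01083
h_f = f(L/D)V²/(2g) = 0.01083·(1040/0.593)·3.031²/(2·9.81) = 8.894 m
Δp = ρg·h_f = 1025·9.81·8.894 = 89.43 kPa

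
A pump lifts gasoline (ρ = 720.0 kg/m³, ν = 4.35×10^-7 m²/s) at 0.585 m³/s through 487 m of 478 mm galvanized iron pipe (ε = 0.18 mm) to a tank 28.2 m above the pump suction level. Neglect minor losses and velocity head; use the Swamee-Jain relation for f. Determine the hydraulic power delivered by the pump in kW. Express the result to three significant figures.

P_hyd ≈ 153 kW

V = 4Q/(πD²) = 3.260 m/s; Re = 3.58×10^6; ε/D = 3.77×10^-4; f = 0.01592
h_f = f(L/D)V²/2g = 8.787 m
Total head H = z + h_f = 28.2 + 8.787 = 36.99 m
P_hyd = ρgQH = 720.0·9.81·0.585·36.99 = 152.8 kW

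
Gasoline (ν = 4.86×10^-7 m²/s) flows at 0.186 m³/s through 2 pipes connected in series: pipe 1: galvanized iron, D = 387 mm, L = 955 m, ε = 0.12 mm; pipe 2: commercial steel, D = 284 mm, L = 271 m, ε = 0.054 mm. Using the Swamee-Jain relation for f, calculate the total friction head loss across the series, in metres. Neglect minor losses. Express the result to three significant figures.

H ≈ 10.9 m

Pipe 1: V = 1.581 m/s, Re = 1.26×10^6, ε/D = 3.10×10^-4, f = 0.01570, h_1 = f(L/D)V²/2g = 4.939 m
Pipe 2: V = 2.936 m/s, Re = 1.72×10^6, ε/D = 1.90×10^-4, f = 0.01428, h_2 = f(L/D)V²/2g = 5.988 m
Series → Q common, losses add: H = Σh = 10.93 m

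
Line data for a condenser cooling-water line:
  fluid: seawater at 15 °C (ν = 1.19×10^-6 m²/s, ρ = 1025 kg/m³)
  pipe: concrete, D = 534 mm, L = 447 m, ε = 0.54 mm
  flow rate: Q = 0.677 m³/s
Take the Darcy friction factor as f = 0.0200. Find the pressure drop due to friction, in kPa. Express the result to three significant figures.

V = 4Q/(πD²) = 4·0.677/(π·0.534²) = 3.023 m/s
h_f = f(L/D)V²/(2g) = 0.02000·(447/0.534)·3.023²/(2·9.81) = 7.797 m
Δp = ρg·h_f = 1025·9.81·7.797 = 78.40 kPa

Δp ≈ 78.4 kPa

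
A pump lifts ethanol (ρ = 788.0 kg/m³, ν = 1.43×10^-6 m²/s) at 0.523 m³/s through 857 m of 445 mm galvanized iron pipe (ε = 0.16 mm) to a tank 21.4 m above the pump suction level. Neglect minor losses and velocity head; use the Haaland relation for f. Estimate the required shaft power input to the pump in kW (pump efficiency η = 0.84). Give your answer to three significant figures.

P_shaft ≈ 189 kW

V = 4Q/(πD²) = 3.363 m/s; Re = 1.05×10^6; ε/D = 3.60×10^-4; f = 0.01609
h_f = f(L/D)V²/2g = 17.86 m
Total head H = z + h_f = 21.4 + 17.86 = 39.26 m
P_hyd = ρgQH = 788.0·9.81·0.523·39.26 = 158.7 kW
P_shaft = P_hyd/η = 158.7/0.84 = 189.0 kW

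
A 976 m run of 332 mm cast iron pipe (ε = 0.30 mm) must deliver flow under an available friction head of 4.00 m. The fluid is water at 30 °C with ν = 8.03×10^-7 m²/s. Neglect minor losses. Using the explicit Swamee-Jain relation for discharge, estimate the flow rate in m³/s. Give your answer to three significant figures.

Swamee-Jain (Type II): Q = -0.965·√(gD⁵h_f/L)·ln[ε/(3.7D) + √(3.17ν²L/(gD³h_f))]
√(gD⁵h_f/L) = √(9.81·0.332⁵·4.00/976) = 0.01273
ε/(3.7D) = 2.44×10^-4; √(3.17ν²L/(gD³h_f)) = 3.73×10^-5
Q = -0.965·0.01273·ln(2.815×10^-4) = 0.1005 m³/s
Check: V = 1.16 m/s, Re = 4.80×10^5, f = 0.01995, h_f = 4.03 m ≈ 4.00 m ✓

Q ≈ 0.100 m³/s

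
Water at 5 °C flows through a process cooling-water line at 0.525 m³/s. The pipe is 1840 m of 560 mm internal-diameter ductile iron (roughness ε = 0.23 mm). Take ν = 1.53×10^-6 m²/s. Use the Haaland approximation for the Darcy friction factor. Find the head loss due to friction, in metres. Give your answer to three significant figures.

V = 4Q/(πD²) = 4·0.525/(π·0.560²) = 2.132 m/s
Re = VD/ν = 2.132·0.560/1.53×10^-6 = 7.80×10^5 → turbulent
ε/D = 0.23/560 = 4.11×10^-4
Haaland: f = 0.01666
h_f = f(L/D)V²/(2g) = 0.01666·(1840/0.560)·2.132²/(2·9.81) = 12.67 m

h_f ≈ 12.7 m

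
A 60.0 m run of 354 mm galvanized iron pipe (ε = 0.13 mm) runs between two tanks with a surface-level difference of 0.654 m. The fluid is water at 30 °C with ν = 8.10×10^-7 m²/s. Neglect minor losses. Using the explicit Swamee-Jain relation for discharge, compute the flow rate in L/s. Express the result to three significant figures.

Q ≈ 212 L/s

Swamee-Jain (Type II): Q = -0.965·√(gD⁵h_f/L)·ln[ε/(3.7D) + √(3.17ν²L/(gD³h_f))]
√(gD⁵h_f/L) = √(9.81·0.354⁵·0.654/60.0) = 0.02438
ε/(3.7D) = 9.93×10^-5; √(3.17ν²L/(gD³h_f)) = 2.09×10^-5
Q = -0.965·0.02438·ln(1.202×10^-4) = 0.2124 m³/s
Check: V = 2.16 m/s, Re = 9.43×10^5, f = 0.01636, h_f = 0.658 m ≈ 0.654 m ✓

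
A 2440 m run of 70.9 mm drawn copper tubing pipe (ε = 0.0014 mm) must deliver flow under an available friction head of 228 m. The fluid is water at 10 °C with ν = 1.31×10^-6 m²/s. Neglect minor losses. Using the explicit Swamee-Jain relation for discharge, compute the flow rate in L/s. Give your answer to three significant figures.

Swamee-Jain (Type II): Q = -0.965·√(gD⁵h_f/L)·ln[ε/(3.7D) + √(3.17ν²L/(gD³h_f))]
√(gD⁵h_f/L) = √(9.81·0.0709⁵·228/2440) = 0.001282
ε/(3.7D) = 5.34×10^-6; √(3.17ν²L/(gD³h_f)) = 1.29×10^-4
Q = -0.965·0.001282·ln(1.344×10^-4) = 0.01102 m³/s
Check: V = 2.79 m/s, Re = 1.51×10^5, f = 0.01657, h_f = 227 m ≈ 228 m ✓

Q ≈ 11.0 L/s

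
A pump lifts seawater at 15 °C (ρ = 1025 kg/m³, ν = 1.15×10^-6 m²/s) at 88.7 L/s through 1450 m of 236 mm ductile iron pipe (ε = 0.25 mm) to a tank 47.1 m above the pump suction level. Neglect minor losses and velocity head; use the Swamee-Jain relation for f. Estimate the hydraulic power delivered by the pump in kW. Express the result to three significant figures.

V = 4Q/(πD²) = 2.028 m/s; Re = 4.16×10^5; ε/D = 0.00106; f = 0.02073
h_f = f(L/D)V²/2g = 26.69 m
Total head H = z + h_f = 47.1 + 26.69 = 73.79 m
P_hyd = ρgQH = 1025·9.81·0.0887·73.79 = 65.81 kW

P_hyd ≈ 65.8 kW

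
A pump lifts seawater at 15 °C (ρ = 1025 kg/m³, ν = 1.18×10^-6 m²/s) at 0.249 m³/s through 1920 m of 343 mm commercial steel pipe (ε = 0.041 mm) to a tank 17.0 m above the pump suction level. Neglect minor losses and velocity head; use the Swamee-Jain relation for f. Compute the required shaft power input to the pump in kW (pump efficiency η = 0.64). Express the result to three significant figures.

V = 4Q/(πD²) = 2.695 m/s; Re = 7.83×10^5; ε/D = 1.20×10^-4; f = 0.01406
h_f = f(L/D)V²/2g = 29.14 m
Total head H = z + h_f = 17.0 + 29.14 = 46.14 m
P_hyd = ρgQH = 1025·9.81·0.249·46.14 = 115.5 kW
P_shaft = P_hyd/η = 115.5/0.64 = 180.5 kW

P_shaft ≈ 180 kW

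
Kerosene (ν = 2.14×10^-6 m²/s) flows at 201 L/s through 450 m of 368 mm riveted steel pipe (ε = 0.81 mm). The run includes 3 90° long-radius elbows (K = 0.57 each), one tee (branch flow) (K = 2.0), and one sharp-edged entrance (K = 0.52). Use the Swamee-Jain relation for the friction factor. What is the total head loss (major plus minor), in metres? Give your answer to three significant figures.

V = 4Q/(πD²) = 1.890 m/s; V²/2g = 0.1820 m
Re = 3.25×10^5, ε/D = 0.00220 → f = 0.02469 (Swamee-Jain)
Major: h_f = f(L/D)·V²/2g = 0.02469·1223·0.1820 = 5.496 m
Minor: ΣK = 4.23; h_m = ΣK·V²/2g = 0.7699 m
Total H_L = 5.496 + 0.7699 = 6.266 m

H_L ≈ 6.27 m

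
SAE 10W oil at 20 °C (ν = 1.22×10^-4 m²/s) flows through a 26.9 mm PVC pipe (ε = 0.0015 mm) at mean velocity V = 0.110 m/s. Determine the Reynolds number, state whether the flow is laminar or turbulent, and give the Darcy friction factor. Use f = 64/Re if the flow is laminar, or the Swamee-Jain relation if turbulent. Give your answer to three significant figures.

Re = VD/ν = 0.1100·0.0269/1.22×10^-4 = 24.3
Re < 2300 → laminar → f = 64/Re = 2.639

Re ≈ 24.3; laminar; f = 64/Re ≈ 2.64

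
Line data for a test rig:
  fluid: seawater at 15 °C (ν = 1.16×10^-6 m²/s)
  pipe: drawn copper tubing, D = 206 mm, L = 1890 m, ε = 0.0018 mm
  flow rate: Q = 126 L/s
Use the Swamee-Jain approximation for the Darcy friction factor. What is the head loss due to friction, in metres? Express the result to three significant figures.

V = 4Q/(πD²) = 4·0.126/(π·0.206²) = 3.780 m/s
Re = VD/ν = 3.780·0.206/1.16×10^-6 = 6.71×10^5 → turbulent
ε/D = 0.0018/206 = 8.74×10^-6
Swamee-Jain: f = 0.01260
h_f = f(L/D)V²/(2g) = 0.01260·(1890/0.206)·3.780²/(2·9.81) = 84.18 m

h_f ≈ 84.2 m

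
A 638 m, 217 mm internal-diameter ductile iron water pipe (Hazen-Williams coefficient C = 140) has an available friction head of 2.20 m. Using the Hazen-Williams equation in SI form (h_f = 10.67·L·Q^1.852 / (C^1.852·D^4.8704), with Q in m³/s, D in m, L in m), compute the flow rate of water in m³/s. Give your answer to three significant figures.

Rearranging: Q = [h_f·C^1.852·D^4.8704 / (10.67·L)]^(1/1.852)
Q = [2.20·140^1.852·0.217^4.8704 / (10.67·638)]^0.540 = 0.03284 m³/s

Q ≈ 0.0328 m³/s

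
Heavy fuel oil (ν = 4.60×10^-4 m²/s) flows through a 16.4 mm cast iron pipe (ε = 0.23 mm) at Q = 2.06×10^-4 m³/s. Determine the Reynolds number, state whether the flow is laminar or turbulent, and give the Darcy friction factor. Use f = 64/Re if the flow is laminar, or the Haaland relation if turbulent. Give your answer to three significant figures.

V = 4Q/(πD²) = 0.9752 m/s
Re = VD/ν = 0.9752·0.0164/4.60×10^-4 = 34.8
Re < 2300 → laminar → f = 64/Re = 1.841

Re ≈ 34.8; laminar; f = 64/Re ≈ 1.84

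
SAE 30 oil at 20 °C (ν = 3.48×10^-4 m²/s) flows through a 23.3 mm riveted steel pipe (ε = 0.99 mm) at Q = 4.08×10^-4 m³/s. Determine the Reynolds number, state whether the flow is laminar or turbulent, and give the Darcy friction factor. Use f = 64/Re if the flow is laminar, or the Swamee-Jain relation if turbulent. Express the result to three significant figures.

Re ≈ 64.1; laminar; f = 64/Re ≈ 0.999

V = 4Q/(πD²) = 0.9569 m/s
Re = VD/ν = 0.9569·0.0233/3.48×10^-4 = 64.1
Re < 2300 → laminar → f = 64/Re = 0.9990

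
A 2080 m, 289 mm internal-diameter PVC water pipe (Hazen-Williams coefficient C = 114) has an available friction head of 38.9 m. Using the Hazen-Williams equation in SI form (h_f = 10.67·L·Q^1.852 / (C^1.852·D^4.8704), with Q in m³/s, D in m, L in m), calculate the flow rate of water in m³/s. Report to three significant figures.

Rearranging: Q = [h_f·C^1.852·D^4.8704 / (10.67·L)]^(1/1.852)
Q = [38.9·114^1.852·0.289^4.8704 / (10.67·2080)]^0.540 = 0.1415 m³/s

Q ≈ 0.142 m³/s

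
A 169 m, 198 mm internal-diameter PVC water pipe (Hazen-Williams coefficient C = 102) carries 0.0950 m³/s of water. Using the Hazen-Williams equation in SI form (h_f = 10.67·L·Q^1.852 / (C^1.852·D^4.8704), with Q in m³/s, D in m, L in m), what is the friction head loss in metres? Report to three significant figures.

h_f = 10.67·169·0.0950^1.852 / (102^1.852·0.198^4.8704) = 11.71 m

h_f ≈ 11.7 m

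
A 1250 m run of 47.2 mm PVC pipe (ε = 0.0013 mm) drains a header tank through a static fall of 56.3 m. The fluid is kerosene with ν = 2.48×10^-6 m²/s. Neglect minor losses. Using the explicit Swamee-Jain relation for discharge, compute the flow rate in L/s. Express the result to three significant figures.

Q ≈ 2.28 L/s

Swamee-Jain (Type II): Q = -0.965·√(gD⁵h_f/L)·ln[ε/(3.7D) + √(3.17ν²L/(gD³h_f))]
√(gD⁵h_f/L) = √(9.81·0.0472⁵·56.3/1250) = 3.217×10^-4
ε/(3.7D) = 7.44×10^-6; √(3.17ν²L/(gD³h_f)) = 6.48×10^-4
Q = -0.965·3.217×10^-4·ln(6.552×10^-4) = 0.002276 m³/s
Check: V = 1.30 m/s, Re = 2.48×10^4, f = 0.02456, h_f = 56.1 m ≈ 56.3 m ✓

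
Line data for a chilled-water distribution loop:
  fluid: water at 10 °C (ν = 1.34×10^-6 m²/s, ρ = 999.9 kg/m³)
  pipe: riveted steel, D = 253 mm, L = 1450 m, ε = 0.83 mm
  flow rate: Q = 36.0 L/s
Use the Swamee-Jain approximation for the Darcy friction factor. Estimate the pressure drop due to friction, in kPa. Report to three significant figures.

Δp ≈ 41.1 kPa

V = 4Q/(πD²) = 4·0.0360/(π·0.253²) = 0.7161 m/s
Re = VD/ν = 0.7161·0.253/1.34×10^-6 = 1.35×10^5 → turbulent
ε/D = 0.83/253 = 0.00328
Swamee-Jain: f = 0.02798
h_f = f(L/D)V²/(2g) = 0.02798·(1450/0.253)·0.7161²/(2·9.81) = 4.191 m
Δp = ρg·h_f = 999.9·9.81·4.191 = 41.11 kPa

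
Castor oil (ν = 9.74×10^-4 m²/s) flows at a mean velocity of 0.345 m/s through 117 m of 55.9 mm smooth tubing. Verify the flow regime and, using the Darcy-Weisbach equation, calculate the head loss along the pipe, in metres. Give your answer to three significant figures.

Re = VD/ν = 0.345·0.05590/9.74×10^-4 = 19.8 → laminar (Re < 2300)
f = 64/Re = 3.232
h_f = f(L/D)V²/(2g) = 3.232·(117/0.05590)·0.345²/(2·9.81) = 41.04 m

h_f ≈ 41.0 m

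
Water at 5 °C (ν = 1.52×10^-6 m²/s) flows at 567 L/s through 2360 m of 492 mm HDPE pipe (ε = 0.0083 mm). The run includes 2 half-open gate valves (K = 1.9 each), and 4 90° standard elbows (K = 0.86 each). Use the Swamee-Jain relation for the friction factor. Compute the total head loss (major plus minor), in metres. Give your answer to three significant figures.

V = 4Q/(πD²) = 2.982 m/s; V²/2g = 0.4533 m
Re = 9.65×10^5, ε/D = 1.69×10^-5 → f = 0.01207 (Swamee-Jain)
Major: h_f = f(L/D)·V²/2g = 0.01207·4797·0.4533 = 26.25 m
Minor: ΣK = 7.24; h_m = ΣK·V²/2g = 3.282 m
Total H_L = 26.25 + 3.282 = 29.54 m

H_L ≈ 29.5 m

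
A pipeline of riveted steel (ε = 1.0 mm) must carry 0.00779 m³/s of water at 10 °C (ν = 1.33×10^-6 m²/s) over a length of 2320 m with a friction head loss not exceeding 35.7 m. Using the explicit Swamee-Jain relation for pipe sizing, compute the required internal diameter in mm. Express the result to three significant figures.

D ≈ 106 mm

Swamee-Jain (Type III): D = 0.66·[ε^1.25·(LQ²/(gh_f))^4.75 + ν·Q^9.4·(L/(gh_f))^5.2]^0.04
LQ²/(gh_f) = 4.020×10^-4; L/(gh_f) = 6.624
Term 1 = ε^1.25·(…)^4.75 = 1.32×10^-20; Term 2 = ν·Q^9.4·(…)^5.2 = 3.75×10^-22
D = 0.66·(1.32×10^-20 + 3.75×10^-22)^0.04 = 0.1059 m = 106 mm
Check: V = 0.885 m/s, Re = 7.04×10^4, f = 0.03837, h_f = 33.5 m ≈ 35.7 m ✓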